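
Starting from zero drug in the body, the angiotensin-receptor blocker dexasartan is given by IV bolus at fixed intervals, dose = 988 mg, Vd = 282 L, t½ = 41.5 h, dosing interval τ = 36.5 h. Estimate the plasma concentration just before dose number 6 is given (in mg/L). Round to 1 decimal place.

C₀ per dose = Dose / Vd = 988 / 282 = 3.504 mg/L
k = ln2 / t½ = 0.693147 / 41.5 = 0.01670 h⁻¹
Fraction remaining after one interval: r = e^(−kτ) = e^(−0.01670 × 36.5) = 0.5436
Before dose 6, 5 doses have been given (aged 1τ, 2τ, 3τ, 4τ, 5τ).
C_trough = C₀ × (r + r² + … + r^5) = C₀ × r(1−r^5)/(1−r)
        = 3.504 × 0.5436 × (1 − 0.04747) / (1 − 0.5436) = 3.975 mg/L

4.0 mg/L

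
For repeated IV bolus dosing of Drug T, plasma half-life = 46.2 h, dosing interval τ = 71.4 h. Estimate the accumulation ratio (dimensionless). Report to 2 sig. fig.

1.5

k = ln2 / t½ = 0.693147 / 46.2 = 0.01500 h⁻¹
e^(−kτ) = e^(−0.01500 × 71.4) = 0.3427
Accumulation ratio R = 1 / (1 − e^(−kτ)) = 1 / (1 − 0.3427) = 1.521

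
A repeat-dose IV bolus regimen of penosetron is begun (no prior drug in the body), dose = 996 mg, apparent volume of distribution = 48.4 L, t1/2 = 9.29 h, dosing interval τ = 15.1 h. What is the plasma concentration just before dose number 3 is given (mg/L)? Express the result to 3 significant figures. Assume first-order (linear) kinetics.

C₀ per dose = Dose / Vd = 996 / 48.4 = 20.58 mg/L
k = ln2 / t½ = 0.693147 / 9.29 = 0.07461 h⁻¹
Fraction remaining after one interval: r = e^(−kτ) = e^(−0.07461 × 15.1) = 0.3241
Before dose 3, 2 doses have been given (aged 1τ, 2τ).
C_trough = C₀ × (r + r²) = 20.58 × (0.3241 + 0.1050) = 8.831 mg/L

8.83 mg/L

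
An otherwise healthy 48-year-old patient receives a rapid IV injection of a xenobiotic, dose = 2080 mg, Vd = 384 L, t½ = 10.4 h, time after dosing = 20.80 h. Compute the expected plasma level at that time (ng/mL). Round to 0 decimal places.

1354 ng/mL

C₀ = Dose / Vd = 2080 / 384 = 5.417 mg/L
k = ln2 / t½ = 0.693147 / 10.4 = 0.06665 h⁻¹
t / t½ = 20.80 / 10.4 = 2 half-lives
C = C₀ × (1/2)^2 = 5.417 × 0.2500 = 1.354 mg/L
Convert: 1.354 mg/L × 1000 = 1354 ng/mL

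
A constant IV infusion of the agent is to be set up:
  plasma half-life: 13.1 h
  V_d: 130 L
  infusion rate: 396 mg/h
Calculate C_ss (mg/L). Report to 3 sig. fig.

57.6 mg/L

k = ln2 / t½ = 0.693147 / 13.1 = 0.05291 h⁻¹
CL = k × Vd = 0.05291 × 130 = 6.878 L/h
At steady state Css = R₀ / CL = 396 / 6.878 = 57.57 mg/L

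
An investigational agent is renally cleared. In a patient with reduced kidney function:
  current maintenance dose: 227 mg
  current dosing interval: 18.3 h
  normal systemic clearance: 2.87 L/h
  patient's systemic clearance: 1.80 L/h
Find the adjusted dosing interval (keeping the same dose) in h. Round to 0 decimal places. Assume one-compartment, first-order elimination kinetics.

To keep the same average steady-state level, dosing rate must scale with clearance.
CL ratio = 1.80 / 2.87 = 0.6272
New interval (same dose) = 18.3 / 0.6272 = 29.18 h

29 h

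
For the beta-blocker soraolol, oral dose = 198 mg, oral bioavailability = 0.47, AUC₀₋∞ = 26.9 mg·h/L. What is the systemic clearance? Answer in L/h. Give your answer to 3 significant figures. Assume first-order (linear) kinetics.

3.46 L/h

CL = F·Dose / AUC = 0.47 × 198 / 26.9 = 3.459 L/h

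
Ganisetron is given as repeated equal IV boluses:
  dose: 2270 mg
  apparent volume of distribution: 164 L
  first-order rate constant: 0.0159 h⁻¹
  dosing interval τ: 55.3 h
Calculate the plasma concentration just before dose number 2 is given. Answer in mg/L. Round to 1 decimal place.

C₀ per dose = Dose / Vd = 2270 / 164 = 13.84 mg/L
Fraction remaining after one interval: r = e^(−kτ) = e^(−0.01590 × 55.3) = 0.4151
Before dose 2, 1 dose has been given (aged 1τ).
C_trough = C₀ × r = 13.84 × 0.4151 = 5.745 mg/L

5.7 mg/L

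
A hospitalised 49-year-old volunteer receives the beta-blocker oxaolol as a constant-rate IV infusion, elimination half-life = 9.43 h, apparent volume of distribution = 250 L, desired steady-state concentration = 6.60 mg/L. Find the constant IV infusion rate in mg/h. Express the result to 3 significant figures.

k = ln2 / t½ = 0.693147 / 9.43 = 0.07350 h⁻¹
CL = k × Vd = 0.07350 × 250 = 18.38 L/h
At steady state, infusion rate R₀ = Css × CL = 6.60 × 18.38 = 121.3 mg/h

121 mg/h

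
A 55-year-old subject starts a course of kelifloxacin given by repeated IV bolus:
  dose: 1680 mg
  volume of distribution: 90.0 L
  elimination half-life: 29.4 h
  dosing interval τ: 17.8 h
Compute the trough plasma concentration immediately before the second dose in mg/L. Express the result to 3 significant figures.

12.3 mg/L

C₀ per dose = Dose / Vd = 1680 / 90.0 = 18.67 mg/L
k = ln2 / t½ = 0.693147 / 29.4 = 0.02358 h⁻¹
Fraction remaining after one interval: r = e^(−kτ) = e^(−0.02358 × 17.8) = 0.6572
Before dose 2, 1 dose has been given (aged 1τ).
C_trough = C₀ × r = 18.67 × 0.6572 = 12.27 mg/L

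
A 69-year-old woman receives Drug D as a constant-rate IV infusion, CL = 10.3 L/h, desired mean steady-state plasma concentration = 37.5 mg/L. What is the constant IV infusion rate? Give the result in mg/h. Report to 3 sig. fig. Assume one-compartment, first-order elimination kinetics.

At steady state, infusion rate R₀ = Css × CL = 37.5 × 10.30 = 386.3 mg/h

386 mg/h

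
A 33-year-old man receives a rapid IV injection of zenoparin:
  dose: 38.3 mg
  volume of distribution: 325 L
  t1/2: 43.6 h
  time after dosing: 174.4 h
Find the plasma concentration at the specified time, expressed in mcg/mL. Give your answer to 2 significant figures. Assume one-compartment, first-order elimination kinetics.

0.0074 mcg/mL

C₀ = Dose / Vd = 38.30 / 325 = 0.1178 mg/L
k = ln2 / t½ = 0.693147 / 43.6 = 0.01590 h⁻¹
t / t½ = 174.4 / 43.6 = 4 half-lives
C = C₀ × (1/2)^4 = 0.1178 × 0.06250 = 0.007363 mg/L
(0.007363 mg/L = 0.007363 mcg/mL)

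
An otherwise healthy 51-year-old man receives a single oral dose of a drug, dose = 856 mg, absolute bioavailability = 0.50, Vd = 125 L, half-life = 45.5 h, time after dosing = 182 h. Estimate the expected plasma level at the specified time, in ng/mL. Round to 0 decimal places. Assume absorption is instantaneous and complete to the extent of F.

Amount reaching circulation = F × Dose = 0.50 × 856.0 = 428.0 mg
C₀ = F·Dose / Vd = 428.0 / 125 = 3.424 mg/L
k = ln2 / t½ = 0.693147 / 45.5 = 0.01523 h⁻¹
C = C₀ · e^(−k·t) = 3.424 × e^(−0.01523 × 182)
  = 3.424 × 0.06255 = 0.2142 mg/L
Convert: 0.2142 mg/L × 1000 = 214.2 ng/mL

214 ng/mL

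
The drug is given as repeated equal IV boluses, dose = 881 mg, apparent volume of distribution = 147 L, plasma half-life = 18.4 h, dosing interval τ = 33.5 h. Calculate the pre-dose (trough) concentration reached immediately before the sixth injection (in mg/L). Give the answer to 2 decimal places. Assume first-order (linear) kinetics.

C₀ per dose = Dose / Vd = 881 / 147 = 5.993 mg/L
k = ln2 / t½ = 0.693147 / 18.4 = 0.03767 h⁻¹
Fraction remaining after one interval: r = e^(−kτ) = e^(−0.03767 × 33.5) = 0.2831
Before dose 6, 5 doses have been given (aged 1τ, 2τ, 3τ, 4τ, 5τ).
C_trough = C₀ × (r + r² + … + r^5) = C₀ × r(1−r^5)/(1−r)
        = 5.993 × 0.2831 × (1 − 0.001818) / (1 − 0.2831) = 2.362 mg/L

2.36 mg/L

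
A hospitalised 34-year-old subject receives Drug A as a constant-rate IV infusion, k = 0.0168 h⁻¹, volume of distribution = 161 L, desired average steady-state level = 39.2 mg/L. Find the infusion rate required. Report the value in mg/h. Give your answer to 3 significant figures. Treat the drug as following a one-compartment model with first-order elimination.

106 mg/h

CL = k × Vd = 0.01680 × 161 = 2.705 L/h
At steady state, infusion rate R₀ = Css × CL = 39.2 × 2.705 = 106.0 mg/h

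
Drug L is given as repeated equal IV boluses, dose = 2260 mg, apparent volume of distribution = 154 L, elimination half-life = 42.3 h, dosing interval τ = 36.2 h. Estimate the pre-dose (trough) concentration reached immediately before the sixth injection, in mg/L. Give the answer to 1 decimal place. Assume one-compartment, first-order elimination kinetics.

17.2 mg/L

C₀ per dose = Dose / Vd = 2260 / 154 = 14.68 mg/L
k = ln2 / t½ = 0.693147 / 42.3 = 0.01639 h⁻¹
Fraction remaining after one interval: r = e^(−kτ) = e^(−0.01639 × 36.2) = 0.5525
Before dose 6, 5 doses have been given (aged 1τ, 2τ, 3τ, 4τ, 5τ).
C_trough = C₀ × (r + r² + … + r^5) = C₀ × r(1−r^5)/(1−r)
        = 14.68 × 0.5525 × (1 − 0.05148) / (1 − 0.5525) = 17.19 mg/L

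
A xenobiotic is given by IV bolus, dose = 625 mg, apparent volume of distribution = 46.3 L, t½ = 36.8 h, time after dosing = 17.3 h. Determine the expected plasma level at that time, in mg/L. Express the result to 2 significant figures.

9.7 mg/L

C₀ = Dose / Vd = 625.0 / 46.3 = 13.50 mg/L
k = ln2 / t½ = 0.693147 / 36.8 = 0.01884 h⁻¹
C = C₀ · e^(−k·t) = 13.50 × e^(−0.01884 × 17.3)
  = 13.50 × 0.7219 = 9.746 mg/L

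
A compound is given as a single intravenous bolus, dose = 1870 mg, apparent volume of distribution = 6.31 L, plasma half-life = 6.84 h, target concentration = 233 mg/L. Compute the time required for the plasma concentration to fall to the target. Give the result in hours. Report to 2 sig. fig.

2.4 h

C₀ = Dose / Vd = 1870 / 6.31 = 296.4 mg/L
k = ln2 / t½ = 0.693147 / 6.84 = 0.1013 h⁻¹
t = ln(C₀ / C) / k = ln(296.4 / 233) / 0.1013
  = ln(1.272) / 0.1013 = 0.2406 / 0.1013 = 2.375 h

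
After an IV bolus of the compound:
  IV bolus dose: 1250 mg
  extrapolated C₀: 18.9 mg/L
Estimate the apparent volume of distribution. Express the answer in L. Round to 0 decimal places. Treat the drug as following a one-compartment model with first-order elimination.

Vd = Dose / C₀ = 1250 / 18.9 = 66.14 L

66 L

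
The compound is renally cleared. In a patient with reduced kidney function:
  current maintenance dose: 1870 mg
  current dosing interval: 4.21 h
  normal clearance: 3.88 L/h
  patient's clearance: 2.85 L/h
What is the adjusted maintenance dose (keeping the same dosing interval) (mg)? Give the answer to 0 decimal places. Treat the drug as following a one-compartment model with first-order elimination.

1374 mg

To keep the same average steady-state level, dosing rate must scale with clearance.
CL ratio = 2.85 / 3.88 = 0.7345
New dose (same interval) = 1870 × 0.7345 = 1374 mg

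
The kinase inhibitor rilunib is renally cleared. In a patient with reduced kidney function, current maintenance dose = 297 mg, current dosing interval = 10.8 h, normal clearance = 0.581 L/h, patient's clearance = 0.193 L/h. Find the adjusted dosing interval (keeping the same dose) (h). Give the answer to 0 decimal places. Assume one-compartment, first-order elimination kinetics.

33 h

To keep the same average steady-state level, dosing rate must scale with clearance.
CL ratio = 0.193 / 0.581 = 0.3322
New interval (same dose) = 10.8 / 0.3322 = 32.51 h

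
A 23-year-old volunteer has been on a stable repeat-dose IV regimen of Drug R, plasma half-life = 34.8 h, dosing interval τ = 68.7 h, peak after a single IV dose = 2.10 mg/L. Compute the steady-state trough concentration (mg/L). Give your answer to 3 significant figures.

k = ln2 / t½ = 0.693147 / 34.8 = 0.01992 h⁻¹
e^(−kτ) = e^(−0.01992 × 68.7) = 0.2545
Accumulation ratio R = 1 / (1 − e^(−kτ)) = 1 / (1 − 0.2545) = 1.341
Steady-state trough = C₀ × R × e^(−kτ) = 2.10 × 1.341 × 0.2545 = 0.7167 mg/L

0.717 mg/L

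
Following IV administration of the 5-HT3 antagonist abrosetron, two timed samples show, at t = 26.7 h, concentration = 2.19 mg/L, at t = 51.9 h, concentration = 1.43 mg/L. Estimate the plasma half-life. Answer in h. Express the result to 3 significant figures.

41.0 h

k = ln(C₁/C₂) / (t₂ − t₁) = ln(2.19/1.43) / (51.9 − 26.7)
  = 0.4262 / 25.20 = 0.01691 h⁻¹
t½ = ln2 / k = 0.693147 / 0.01691 = 40.99 h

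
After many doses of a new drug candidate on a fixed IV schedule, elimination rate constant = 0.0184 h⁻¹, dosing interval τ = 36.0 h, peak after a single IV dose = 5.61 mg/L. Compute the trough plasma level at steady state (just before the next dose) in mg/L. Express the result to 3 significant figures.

e^(−kτ) = e^(−0.01840 × 36.0) = 0.5156
Accumulation ratio R = 1 / (1 − e^(−kτ)) = 1 / (1 − 0.5156) = 2.064
Steady-state trough = C₀ × R × e^(−kτ) = 5.61 × 2.064 × 0.5156 = 5.970 mg/L

5.97 mg/L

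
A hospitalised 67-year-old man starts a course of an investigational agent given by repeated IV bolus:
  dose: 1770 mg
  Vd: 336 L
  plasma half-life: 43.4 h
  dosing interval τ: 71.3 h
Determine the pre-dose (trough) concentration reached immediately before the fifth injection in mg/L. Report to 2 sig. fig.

2.5 mg/L

C₀ per dose = Dose / Vd = 1770 / 336 = 5.268 mg/L
k = ln2 / t½ = 0.693147 / 43.4 = 0.01597 h⁻¹
Fraction remaining after one interval: r = e^(−kτ) = e^(−0.01597 × 71.3) = 0.3202
Before dose 5, 4 doses have been given (aged 1τ, 2τ, 3τ, 4τ).
C_trough = C₀ × (r + r² + … + r^4) = C₀ × r(1−r^4)/(1−r)
        = 5.268 × 0.3202 × (1 − 0.01051) / (1 − 0.3202) = 2.455 mg/L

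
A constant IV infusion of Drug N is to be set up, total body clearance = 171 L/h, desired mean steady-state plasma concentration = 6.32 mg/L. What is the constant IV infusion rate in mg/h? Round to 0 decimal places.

At steady state, infusion rate R₀ = Css × CL = 6.32 × 171.0 = 1081 mg/h

1081 mg/h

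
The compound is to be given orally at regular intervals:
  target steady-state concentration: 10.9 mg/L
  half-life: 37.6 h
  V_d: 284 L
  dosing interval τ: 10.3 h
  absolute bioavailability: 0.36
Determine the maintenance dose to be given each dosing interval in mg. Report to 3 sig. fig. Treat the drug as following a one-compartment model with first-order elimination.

1630 mg

k = ln2 / t½ = 0.693147 / 37.6 = 0.01843 h⁻¹
CL = k × Vd = 0.01843 × 284 = 5.234 L/h
At steady state, F × (Dose/τ) = Css × CL.
Dose = Css × CL × τ / F = 10.9 × 5.234 × 10.3 / 0.36 = 1632 mg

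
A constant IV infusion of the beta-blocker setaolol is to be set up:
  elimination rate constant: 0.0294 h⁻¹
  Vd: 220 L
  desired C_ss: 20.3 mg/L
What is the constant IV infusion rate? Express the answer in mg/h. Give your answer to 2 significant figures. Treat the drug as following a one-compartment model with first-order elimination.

CL = k × Vd = 0.02940 × 220 = 6.468 L/h
At steady state, infusion rate R₀ = Css × CL = 20.3 × 6.468 = 131.3 mg/h

130 mg/h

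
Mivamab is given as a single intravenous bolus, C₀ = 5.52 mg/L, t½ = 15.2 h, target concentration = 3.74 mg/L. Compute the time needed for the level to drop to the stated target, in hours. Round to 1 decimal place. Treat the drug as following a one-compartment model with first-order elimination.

8.5 h

k = ln2 / t½ = 0.693147 / 15.2 = 0.04560 h⁻¹
t = ln(C₀ / C) / k = ln(5.520 / 3.74) / 0.04560
  = ln(1.476) / 0.04560 = 0.3893 / 0.04560 = 8.537 h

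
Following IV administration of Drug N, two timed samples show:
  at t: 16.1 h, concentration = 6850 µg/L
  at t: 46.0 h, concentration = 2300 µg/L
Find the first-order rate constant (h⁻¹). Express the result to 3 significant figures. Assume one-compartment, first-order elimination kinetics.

k = ln(C₁/C₂) / (t₂ − t₁) = ln(6850/2300) / (46.0 − 16.1)
  = 1.091 / 29.90 = 0.03649 h⁻¹

0.0365 h⁻¹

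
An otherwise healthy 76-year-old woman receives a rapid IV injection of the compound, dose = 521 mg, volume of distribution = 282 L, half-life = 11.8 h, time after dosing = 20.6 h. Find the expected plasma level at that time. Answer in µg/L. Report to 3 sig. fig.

C₀ = Dose / Vd = 521.0 / 282 = 1.848 mg/L
k = ln2 / t½ = 0.693147 / 11.8 = 0.05874 h⁻¹
C = C₀ · e^(−k·t) = 1.848 × e^(−0.05874 × 20.6)
  = 1.848 × 0.2982 = 0.5511 mg/L
Convert: 0.5511 mg/L × 1000 = 551.1 µg/L

551 µg/L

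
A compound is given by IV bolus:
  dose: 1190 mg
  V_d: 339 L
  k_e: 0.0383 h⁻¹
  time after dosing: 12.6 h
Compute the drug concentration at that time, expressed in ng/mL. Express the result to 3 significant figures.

2170 ng/mL

C₀ = Dose / Vd = 1190 / 339 = 3.510 mg/L
C = C₀ · e^(−k·t) = 3.510 × e^(−0.03830 × 12.6)
  = 3.510 × 0.6172 = 2.166 mg/L
Convert: 2.166 mg/L × 1000 = 2166 ng/mL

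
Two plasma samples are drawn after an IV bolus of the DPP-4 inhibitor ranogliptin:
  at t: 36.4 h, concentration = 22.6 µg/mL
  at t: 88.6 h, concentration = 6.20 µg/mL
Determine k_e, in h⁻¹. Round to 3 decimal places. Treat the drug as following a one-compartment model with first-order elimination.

0.025 h⁻¹

k = ln(C₁/C₂) / (t₂ − t₁) = ln(22.6/6.20) / (88.6 − 36.4)
  = 1.293 / 52.20 = 0.02477 h⁻¹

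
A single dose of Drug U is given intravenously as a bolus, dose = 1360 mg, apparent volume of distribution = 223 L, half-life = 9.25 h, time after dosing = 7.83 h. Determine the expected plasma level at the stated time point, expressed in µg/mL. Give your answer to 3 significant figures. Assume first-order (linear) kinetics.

C₀ = Dose / Vd = 1360 / 223 = 6.099 mg/L
k = ln2 / t½ = 0.693147 / 9.25 = 0.07493 h⁻¹
C = C₀ · e^(−k·t) = 6.099 × e^(−0.07493 × 7.83)
  = 6.099 × 0.5562 = 3.392 mg/L
(3.392 mg/L = 3.392 µg/mL)

3.39 µg/mL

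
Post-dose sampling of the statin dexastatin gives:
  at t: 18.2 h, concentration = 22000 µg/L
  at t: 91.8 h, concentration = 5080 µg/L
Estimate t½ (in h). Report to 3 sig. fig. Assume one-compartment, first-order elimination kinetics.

34.8 h

k = ln(C₁/C₂) / (t₂ − t₁) = ln(22000/5080) / (91.8 − 18.2)
  = 1.466 / 73.60 = 0.01992 h⁻¹
t½ = ln2 / k = 0.693147 / 0.01992 = 34.80 h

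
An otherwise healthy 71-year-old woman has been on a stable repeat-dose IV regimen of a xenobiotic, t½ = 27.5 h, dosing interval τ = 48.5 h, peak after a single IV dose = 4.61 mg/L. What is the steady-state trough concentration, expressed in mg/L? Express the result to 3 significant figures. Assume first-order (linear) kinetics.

k = ln2 / t½ = 0.693147 / 27.5 = 0.02521 h⁻¹
e^(−kτ) = e^(−0.02521 × 48.5) = 0.2944
Accumulation ratio R = 1 / (1 − e^(−kτ)) = 1 / (1 − 0.2944) = 1.417
Steady-state trough = C₀ × R × e^(−kτ) = 4.61 × 1.417 × 0.2944 = 1.923 mg/L

1.92 mg/L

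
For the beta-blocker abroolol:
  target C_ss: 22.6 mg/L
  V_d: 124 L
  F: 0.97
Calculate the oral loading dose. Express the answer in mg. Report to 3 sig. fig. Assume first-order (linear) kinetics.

2890 mg

LD = Css × Vd / F = 22.6 × 124 / 0.97 = 2889 mg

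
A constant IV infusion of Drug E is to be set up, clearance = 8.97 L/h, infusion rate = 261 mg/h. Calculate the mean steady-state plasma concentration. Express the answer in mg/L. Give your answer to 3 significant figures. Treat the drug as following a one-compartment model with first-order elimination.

At steady state Css = R₀ / CL = 261 / 8.970 = 29.10 mg/L

29.1 mg/L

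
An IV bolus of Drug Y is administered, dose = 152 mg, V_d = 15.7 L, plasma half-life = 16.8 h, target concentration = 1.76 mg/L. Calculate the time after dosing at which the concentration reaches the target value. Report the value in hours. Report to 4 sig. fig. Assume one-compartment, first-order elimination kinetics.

41.32 h

C₀ = Dose / Vd = 152.0 / 15.7 = 9.682 mg/L
k = ln2 / t½ = 0.693147 / 16.8 = 0.04126 h⁻¹
t = ln(C₀ / C) / k = ln(9.682 / 1.76) / 0.04126
  = ln(5.501) / 0.04126 = 1.705 / 0.04126 = 41.32 h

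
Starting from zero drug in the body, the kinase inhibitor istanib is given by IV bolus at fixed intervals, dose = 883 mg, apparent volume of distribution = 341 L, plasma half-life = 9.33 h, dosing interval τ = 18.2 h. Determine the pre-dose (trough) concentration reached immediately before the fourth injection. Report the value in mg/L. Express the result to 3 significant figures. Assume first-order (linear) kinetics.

C₀ per dose = Dose / Vd = 883 / 341 = 2.589 mg/L
k = ln2 / t½ = 0.693147 / 9.33 = 0.07429 h⁻¹
Fraction remaining after one interval: r = e^(−kτ) = e^(−0.07429 × 18.2) = 0.2587
Before dose 4, 3 doses have been given (aged 1τ, 2τ, 3τ).
C_trough = C₀ × (r + r² + … + r^3) = C₀ × r(1−r^3)/(1−r)
        = 2.589 × 0.2587 × (1 − 0.01731) / (1 − 0.2587) = 0.8879 mg/L

0.888 mg/L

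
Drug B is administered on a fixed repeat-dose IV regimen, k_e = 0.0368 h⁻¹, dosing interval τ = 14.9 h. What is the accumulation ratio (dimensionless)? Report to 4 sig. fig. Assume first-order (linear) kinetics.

e^(−kτ) = e^(−0.03680 × 14.9) = 0.5779
Accumulation ratio R = 1 / (1 − e^(−kτ)) = 1 / (1 − 0.5779) = 2.369

2.369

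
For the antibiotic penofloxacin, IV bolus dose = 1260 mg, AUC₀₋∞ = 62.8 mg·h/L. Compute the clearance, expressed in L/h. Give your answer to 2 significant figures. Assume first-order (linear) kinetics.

CL = Dose / AUC = 1260 / 62.8 = 20.06 L/h

20 L/h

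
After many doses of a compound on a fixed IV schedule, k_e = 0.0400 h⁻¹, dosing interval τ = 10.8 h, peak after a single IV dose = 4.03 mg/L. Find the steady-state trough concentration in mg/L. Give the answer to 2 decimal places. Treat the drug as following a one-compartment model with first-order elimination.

e^(−kτ) = e^(−0.04000 × 10.8) = 0.6492
Accumulation ratio R = 1 / (1 − e^(−kτ)) = 1 / (1 − 0.6492) = 2.851
Steady-state trough = C₀ × R × e^(−kτ) = 4.03 × 2.851 × 0.6492 = 7.459 mg/L

7.46 mg/L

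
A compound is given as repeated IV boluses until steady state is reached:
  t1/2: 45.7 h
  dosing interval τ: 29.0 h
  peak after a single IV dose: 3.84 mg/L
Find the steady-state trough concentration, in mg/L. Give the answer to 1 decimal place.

7.0 mg/L

k = ln2 / t½ = 0.693147 / 45.7 = 0.01517 h⁻¹
e^(−kτ) = e^(−0.01517 × 29.0) = 0.6441
Accumulation ratio R = 1 / (1 − e^(−kτ)) = 1 / (1 − 0.6441) = 2.810
Steady-state trough = C₀ × R × e^(−kτ) = 3.84 × 2.810 × 0.6441 = 6.950 mg/L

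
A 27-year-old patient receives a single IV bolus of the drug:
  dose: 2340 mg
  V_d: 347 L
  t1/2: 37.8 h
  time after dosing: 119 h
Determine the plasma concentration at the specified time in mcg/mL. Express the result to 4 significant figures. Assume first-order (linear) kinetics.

C₀ = Dose / Vd = 2340 / 347 = 6.744 mg/L
k = ln2 / t½ = 0.693147 / 37.8 = 0.01834 h⁻¹
C = C₀ · e^(−k·t) = 6.744 × e^(−0.01834 × 119)
  = 6.744 × 0.1128 = 0.7607 mg/L
(0.7607 mg/L = 0.7607 mcg/mL)

0.7607 mcg/mL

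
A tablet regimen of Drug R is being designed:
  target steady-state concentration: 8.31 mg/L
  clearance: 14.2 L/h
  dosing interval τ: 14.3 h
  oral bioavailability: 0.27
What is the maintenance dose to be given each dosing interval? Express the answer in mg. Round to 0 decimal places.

6250 mg

At steady state, F × (Dose/τ) = Css × CL.
Dose = Css × CL × τ / F = 8.31 × 14.20 × 14.3 / 0.27 = 6250 mg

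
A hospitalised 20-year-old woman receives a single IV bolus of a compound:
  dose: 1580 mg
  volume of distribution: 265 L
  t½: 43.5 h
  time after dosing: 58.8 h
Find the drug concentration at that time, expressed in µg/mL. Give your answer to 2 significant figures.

2.3 µg/mL

C₀ = Dose / Vd = 1580 / 265 = 5.962 mg/L
k = ln2 / t½ = 0.693147 / 43.5 = 0.01593 h⁻¹
C = C₀ · e^(−k·t) = 5.962 × e^(−0.01593 × 58.8)
  = 5.962 × 0.3919 = 2.337 mg/L
(2.337 mg/L = 2.337 µg/mL)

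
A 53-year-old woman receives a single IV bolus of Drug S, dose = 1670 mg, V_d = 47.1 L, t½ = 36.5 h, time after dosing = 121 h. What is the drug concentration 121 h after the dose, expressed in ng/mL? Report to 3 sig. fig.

C₀ = Dose / Vd = 1670 / 47.1 = 35.46 mg/L
k = ln2 / t½ = 0.693147 / 36.5 = 0.01899 h⁻¹
C = C₀ · e^(−k·t) = 35.46 × e^(−0.01899 × 121)
  = 35.46 × 0.1005 = 3.564 mg/L
Convert: 3.564 mg/L × 1000 = 3564 ng/mL

3560 ng/mL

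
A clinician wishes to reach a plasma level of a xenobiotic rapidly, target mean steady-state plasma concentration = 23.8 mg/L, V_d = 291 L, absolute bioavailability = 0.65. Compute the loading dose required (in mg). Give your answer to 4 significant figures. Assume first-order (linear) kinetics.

LD = Css × Vd / F = 23.8 × 291 / 0.65 = 10660 mg

10660 mg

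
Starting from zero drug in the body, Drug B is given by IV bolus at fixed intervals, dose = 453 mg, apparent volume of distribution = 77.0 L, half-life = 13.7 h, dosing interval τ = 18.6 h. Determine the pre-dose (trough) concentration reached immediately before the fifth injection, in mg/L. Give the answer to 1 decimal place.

3.7 mg/L

C₀ per dose = Dose / Vd = 453 / 77.0 = 5.883 mg/L
k = ln2 / t½ = 0.693147 / 13.7 = 0.05059 h⁻¹
Fraction remaining after one interval: r = e^(−kτ) = e^(−0.05059 × 18.6) = 0.3902
Before dose 5, 4 doses have been given (aged 1τ, 2τ, 3τ, 4τ).
C_trough = C₀ × (r + r² + … + r^4) = C₀ × r(1−r^4)/(1−r)
        = 5.883 × 0.3902 × (1 − 0.02318) / (1 − 0.3902) = 3.677 mg/L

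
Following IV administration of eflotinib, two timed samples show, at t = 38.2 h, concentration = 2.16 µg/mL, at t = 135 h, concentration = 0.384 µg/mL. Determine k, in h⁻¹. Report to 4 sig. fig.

0.01784 h⁻¹

k = ln(C₁/C₂) / (t₂ − t₁) = ln(2.16/0.384) / (135 − 38.2)
  = 1.727 / 96.80 = 0.01784 h⁻¹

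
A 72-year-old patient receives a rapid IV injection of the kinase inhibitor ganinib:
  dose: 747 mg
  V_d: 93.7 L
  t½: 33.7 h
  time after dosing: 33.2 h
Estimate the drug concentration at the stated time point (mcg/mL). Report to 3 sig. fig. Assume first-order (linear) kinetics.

C₀ = Dose / Vd = 747.0 / 93.7 = 7.972 mg/L
k = ln2 / t½ = 0.693147 / 33.7 = 0.02057 h⁻¹
C = C₀ · e^(−k·t) = 7.972 × e^(−0.02057 × 33.2)
  = 7.972 × 0.5051 = 4.027 mg/L
(4.027 mg/L = 4.027 mcg/mL)

4.03 mcg/mL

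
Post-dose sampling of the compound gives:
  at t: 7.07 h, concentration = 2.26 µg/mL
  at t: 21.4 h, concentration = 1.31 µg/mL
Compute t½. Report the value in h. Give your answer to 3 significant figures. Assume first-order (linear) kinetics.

k = ln(C₁/C₂) / (t₂ − t₁) = ln(2.26/1.31) / (21.4 − 7.07)
  = 0.5453 / 14.33 = 0.03805 h⁻¹
t½ = ln2 / k = 0.693147 / 0.03805 = 18.22 h

18.2 h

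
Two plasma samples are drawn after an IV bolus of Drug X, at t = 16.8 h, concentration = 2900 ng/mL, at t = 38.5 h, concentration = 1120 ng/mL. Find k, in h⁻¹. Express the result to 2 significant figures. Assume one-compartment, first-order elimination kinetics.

k = ln(C₁/C₂) / (t₂ − t₁) = ln(2900/1120) / (38.5 − 16.8)
  = 0.9514 / 21.70 = 0.04384 h⁻¹

0.044 h⁻¹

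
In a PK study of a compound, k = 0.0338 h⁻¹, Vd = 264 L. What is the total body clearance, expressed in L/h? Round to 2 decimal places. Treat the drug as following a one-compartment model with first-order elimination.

8.92 L/h

CL = k × Vd = 0.0338 × 264 = 8.923 L/h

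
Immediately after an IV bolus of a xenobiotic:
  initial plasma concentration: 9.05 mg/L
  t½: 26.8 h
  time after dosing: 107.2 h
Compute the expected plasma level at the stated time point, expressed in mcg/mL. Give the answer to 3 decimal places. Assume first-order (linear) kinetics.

0.566 mcg/mL

k = ln2 / t½ = 0.693147 / 26.8 = 0.02586 h⁻¹
t / t½ = 107.2 / 26.8 = 4 half-lives
C = C₀ × (1/2)^4 = 9.050 × 0.06250 = 0.5656 mg/L
(0.5656 mg/L = 0.5656 mcg/mL)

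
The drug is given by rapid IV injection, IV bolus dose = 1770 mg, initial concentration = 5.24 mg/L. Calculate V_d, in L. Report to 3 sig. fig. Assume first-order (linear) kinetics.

338 L

Vd = Dose / C₀ = 1770 / 5.24 = 337.8 L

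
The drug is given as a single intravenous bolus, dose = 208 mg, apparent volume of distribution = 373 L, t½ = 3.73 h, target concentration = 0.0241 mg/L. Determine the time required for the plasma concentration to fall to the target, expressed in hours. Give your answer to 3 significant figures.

16.9 h

C₀ = Dose / Vd = 208.0 / 373 = 0.5576 mg/L
k = ln2 / t½ = 0.693147 / 3.73 = 0.1858 h⁻¹
t = ln(C₀ / C) / k = ln(0.5576 / 0.0241) / 0.1858
  = ln(23.14) / 0.1858 = 3.142 / 0.1858 = 16.91 h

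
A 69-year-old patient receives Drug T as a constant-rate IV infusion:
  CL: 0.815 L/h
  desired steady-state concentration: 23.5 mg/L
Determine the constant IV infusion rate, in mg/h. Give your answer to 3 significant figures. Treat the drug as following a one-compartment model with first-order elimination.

At steady state, infusion rate R₀ = Css × CL = 23.5 × 0.8150 = 19.15 mg/h

19.2 mg/h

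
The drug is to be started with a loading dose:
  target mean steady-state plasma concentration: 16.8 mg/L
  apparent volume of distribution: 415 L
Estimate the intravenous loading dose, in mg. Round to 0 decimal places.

6972 mg

LD = Css × Vd = 16.8 × 415 = 6972 mg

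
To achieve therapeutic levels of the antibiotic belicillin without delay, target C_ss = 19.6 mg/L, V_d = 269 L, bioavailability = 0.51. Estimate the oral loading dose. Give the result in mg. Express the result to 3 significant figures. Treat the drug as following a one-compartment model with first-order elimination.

10300 mg

LD = Css × Vd / F = 19.6 × 269 / 0.51 = 10340 mg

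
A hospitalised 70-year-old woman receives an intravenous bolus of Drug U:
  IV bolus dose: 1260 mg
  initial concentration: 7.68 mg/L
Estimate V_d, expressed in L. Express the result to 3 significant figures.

Vd = Dose / C₀ = 1260 / 7.68 = 164.1 L

164 L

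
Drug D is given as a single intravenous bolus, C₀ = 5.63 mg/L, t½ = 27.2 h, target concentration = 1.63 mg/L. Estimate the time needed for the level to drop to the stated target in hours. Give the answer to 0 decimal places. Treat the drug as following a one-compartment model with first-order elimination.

49 h

k = ln2 / t½ = 0.693147 / 27.2 = 0.02548 h⁻¹
t = ln(C₀ / C) / k = ln(5.630 / 1.63) / 0.02548
  = ln(3.454) / 0.02548 = 1.240 / 0.02548 = 48.67 h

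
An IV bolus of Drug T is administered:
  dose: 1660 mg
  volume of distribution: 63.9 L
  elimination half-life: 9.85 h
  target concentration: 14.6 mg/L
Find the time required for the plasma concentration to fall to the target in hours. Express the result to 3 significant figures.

8.19 h

C₀ = Dose / Vd = 1660 / 63.9 = 25.98 mg/L
k = ln2 / t½ = 0.693147 / 9.85 = 0.07037 h⁻¹
t = ln(C₀ / C) / k = ln(25.98 / 14.6) / 0.07037
  = ln(1.779) / 0.07037 = 0.5761 / 0.07037 = 8.187 h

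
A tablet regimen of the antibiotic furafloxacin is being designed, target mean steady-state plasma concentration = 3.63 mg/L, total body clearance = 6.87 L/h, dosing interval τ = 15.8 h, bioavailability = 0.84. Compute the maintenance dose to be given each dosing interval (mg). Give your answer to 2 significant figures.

470 mg

At steady state, F × (Dose/τ) = Css × CL.
Dose = Css × CL × τ / F = 3.63 × 6.870 × 15.8 / 0.84 = 469.1 mg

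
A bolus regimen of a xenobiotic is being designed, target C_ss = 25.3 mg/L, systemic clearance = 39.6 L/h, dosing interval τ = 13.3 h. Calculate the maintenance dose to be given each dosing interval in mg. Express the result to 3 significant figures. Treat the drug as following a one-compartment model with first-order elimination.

13300 mg

At steady state, Dose/τ = Css × CL.
Dose = Css × CL × τ = 25.3 × 39.60 × 13.3 = 13330 mg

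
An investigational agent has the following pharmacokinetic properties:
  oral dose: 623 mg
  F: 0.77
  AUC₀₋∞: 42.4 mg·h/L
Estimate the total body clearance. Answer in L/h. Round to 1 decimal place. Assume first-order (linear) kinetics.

11.3 L/h

CL = F·Dose / AUC = 0.77 × 623 / 42.4 = 11.31 L/h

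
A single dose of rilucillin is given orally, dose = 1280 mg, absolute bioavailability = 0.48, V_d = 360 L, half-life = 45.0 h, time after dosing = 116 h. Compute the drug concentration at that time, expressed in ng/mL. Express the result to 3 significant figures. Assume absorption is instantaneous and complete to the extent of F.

Amount reaching circulation = F × Dose = 0.48 × 1280 = 614.4 mg
C₀ = F·Dose / Vd = 614.4 / 360 = 1.707 mg/L
k = ln2 / t½ = 0.693147 / 45.0 = 0.01540 h⁻¹
C = C₀ · e^(−k·t) = 1.707 × e^(−0.01540 × 116)
  = 1.707 × 0.1676 = 0.2861 mg/L
Convert: 0.2861 mg/L × 1000 = 286.1 ng/mL

286 ng/mL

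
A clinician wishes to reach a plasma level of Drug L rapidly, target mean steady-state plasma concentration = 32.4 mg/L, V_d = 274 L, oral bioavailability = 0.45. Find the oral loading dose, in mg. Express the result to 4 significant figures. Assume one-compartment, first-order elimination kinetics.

19730 mg

LD = Css × Vd / F = 32.4 × 274 / 0.45 = 19730 mg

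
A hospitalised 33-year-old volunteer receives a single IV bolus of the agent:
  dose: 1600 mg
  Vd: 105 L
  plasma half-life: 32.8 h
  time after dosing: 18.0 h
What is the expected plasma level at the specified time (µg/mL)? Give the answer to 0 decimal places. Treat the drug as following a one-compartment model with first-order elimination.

10 µg/mL

C₀ = Dose / Vd = 1600 / 105 = 15.24 mg/L
k = ln2 / t½ = 0.693147 / 32.8 = 0.02113 h⁻¹
C = C₀ · e^(−k·t) = 15.24 × e^(−0.02113 × 18.0)
  = 15.24 × 0.6836 = 10.42 mg/L
(10.42 mg/L = 10.42 µg/mL)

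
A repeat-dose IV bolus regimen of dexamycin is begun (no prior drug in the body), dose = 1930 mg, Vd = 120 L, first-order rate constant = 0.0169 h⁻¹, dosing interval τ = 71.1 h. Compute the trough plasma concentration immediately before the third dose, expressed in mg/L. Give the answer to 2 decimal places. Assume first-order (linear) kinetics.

C₀ per dose = Dose / Vd = 1930 / 120 = 16.08 mg/L
Fraction remaining after one interval: r = e^(−kτ) = e^(−0.01690 × 71.1) = 0.3007
Before dose 3, 2 doses have been given (aged 1τ, 2τ).
C_trough = C₀ × (r + r²) = 16.08 × (0.3007 + 0.09042) = 6.289 mg/L

6.29 mg/L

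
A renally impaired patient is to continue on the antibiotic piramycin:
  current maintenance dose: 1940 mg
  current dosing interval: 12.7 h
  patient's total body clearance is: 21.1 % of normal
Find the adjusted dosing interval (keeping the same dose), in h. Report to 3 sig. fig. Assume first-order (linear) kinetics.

60.2 h

To keep the same average steady-state level, dosing rate must scale with clearance.
CL ratio = 21.1 / 100 = 0.2110
New interval (same dose) = 12.7 / 0.2110 = 60.19 h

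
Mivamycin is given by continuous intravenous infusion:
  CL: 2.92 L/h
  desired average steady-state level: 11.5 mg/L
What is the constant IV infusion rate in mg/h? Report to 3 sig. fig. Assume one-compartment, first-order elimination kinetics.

33.6 mg/h

At steady state, infusion rate R₀ = Css × CL = 11.5 × 2.920 = 33.58 mg/h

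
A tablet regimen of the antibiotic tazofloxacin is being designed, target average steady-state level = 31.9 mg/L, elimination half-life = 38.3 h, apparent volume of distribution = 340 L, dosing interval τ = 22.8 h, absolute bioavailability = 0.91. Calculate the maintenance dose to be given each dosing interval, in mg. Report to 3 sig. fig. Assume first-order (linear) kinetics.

4920 mg

k = ln2 / t½ = 0.693147 / 38.3 = 0.01810 h⁻¹
CL = k × Vd = 0.01810 × 340 = 6.154 L/h
At steady state, F × (Dose/τ) = Css × CL.
Dose = Css × CL × τ / F = 31.9 × 6.154 × 22.8 / 0.91 = 4919 mg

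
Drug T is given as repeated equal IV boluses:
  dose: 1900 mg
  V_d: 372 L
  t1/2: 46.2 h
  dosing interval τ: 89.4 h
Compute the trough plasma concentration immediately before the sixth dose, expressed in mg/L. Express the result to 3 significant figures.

1.81 mg/L

C₀ per dose = Dose / Vd = 1900 / 372 = 5.108 mg/L
k = ln2 / t½ = 0.693147 / 46.2 = 0.01500 h⁻¹
Fraction remaining after one interval: r = e^(−kτ) = e^(−0.01500 × 89.4) = 0.2616
Before dose 6, 5 doses have been given (aged 1τ, 2τ, 3τ, 4τ, 5τ).
C_trough = C₀ × (r + r² + … + r^5) = C₀ × r(1−r^5)/(1−r)
        = 5.108 × 0.2616 × (1 − 0.001225) / (1 − 0.2616) = 1.807 mg/L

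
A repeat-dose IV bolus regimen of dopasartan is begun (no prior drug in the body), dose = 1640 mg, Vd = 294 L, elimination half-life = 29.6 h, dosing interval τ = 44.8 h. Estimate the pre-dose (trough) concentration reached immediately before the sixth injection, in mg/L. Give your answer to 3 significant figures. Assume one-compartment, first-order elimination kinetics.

2.99 mg/L

C₀ per dose = Dose / Vd = 1640 / 294 = 5.578 mg/L
k = ln2 / t½ = 0.693147 / 29.6 = 0.02342 h⁻¹
Fraction remaining after one interval: r = e^(−kτ) = e^(−0.02342 × 44.8) = 0.3502
Before dose 6, 5 doses have been given (aged 1τ, 2τ, 3τ, 4τ, 5τ).
C_trough = C₀ × (r + r² + … + r^5) = C₀ × r(1−r^5)/(1−r)
        = 5.578 × 0.3502 × (1 − 0.005267) / (1 − 0.3502) = 2.990 mg/L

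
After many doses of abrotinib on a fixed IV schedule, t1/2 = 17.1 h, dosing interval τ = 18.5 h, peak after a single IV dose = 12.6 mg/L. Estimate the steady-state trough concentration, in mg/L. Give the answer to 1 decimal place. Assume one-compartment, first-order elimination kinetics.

k = ln2 / t½ = 0.693147 / 17.1 = 0.04053 h⁻¹
e^(−kτ) = e^(−0.04053 × 18.5) = 0.4725
Accumulation ratio R = 1 / (1 − e^(−kτ)) = 1 / (1 − 0.4725) = 1.896
Steady-state trough = C₀ × R × e^(−kτ) = 12.6 × 1.896 × 0.4725 = 11.29 mg/L

11.3 mg/L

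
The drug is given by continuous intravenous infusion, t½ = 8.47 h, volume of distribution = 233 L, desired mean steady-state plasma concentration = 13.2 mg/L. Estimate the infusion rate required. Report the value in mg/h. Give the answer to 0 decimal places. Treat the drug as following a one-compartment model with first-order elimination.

252 mg/h

k = ln2 / t½ = 0.693147 / 8.47 = 0.08184 h⁻¹
CL = k × Vd = 0.08184 × 233 = 19.07 L/h
At steady state, infusion rate R₀ = Css × CL = 13.2 × 19.07 = 251.7 mg/h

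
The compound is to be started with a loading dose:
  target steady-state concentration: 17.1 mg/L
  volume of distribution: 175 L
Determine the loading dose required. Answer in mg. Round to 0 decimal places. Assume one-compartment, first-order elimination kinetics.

2993 mg

LD = Css × Vd = 17.1 × 175 = 2993 mg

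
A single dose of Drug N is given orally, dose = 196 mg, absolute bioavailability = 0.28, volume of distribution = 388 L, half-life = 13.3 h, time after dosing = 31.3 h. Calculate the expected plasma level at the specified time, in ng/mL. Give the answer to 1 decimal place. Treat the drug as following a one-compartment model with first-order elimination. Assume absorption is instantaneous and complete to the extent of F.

27.7 ng/mL

Amount reaching circulation = F × Dose = 0.28 × 196.0 = 54.88 mg
C₀ = F·Dose / Vd = 54.88 / 388 = 0.1414 mg/L
k = ln2 / t½ = 0.693147 / 13.3 = 0.05212 h⁻¹
C = C₀ · e^(−k·t) = 0.1414 × e^(−0.05212 × 31.3)
  = 0.1414 × 0.1957 = 0.02767 mg/L
Convert: 0.02767 mg/L × 1000 = 27.67 ng/mL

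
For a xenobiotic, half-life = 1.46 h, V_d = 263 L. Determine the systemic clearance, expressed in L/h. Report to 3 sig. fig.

k = ln2 / t½ = 0.693147 / 1.46 = 0.4748 h⁻¹
CL = k × Vd = 0.4748 × 263 = 124.9 L/h

125 L/h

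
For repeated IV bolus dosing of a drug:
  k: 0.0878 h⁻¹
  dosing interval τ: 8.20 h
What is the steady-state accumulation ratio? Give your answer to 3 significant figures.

e^(−kτ) = e^(−0.08780 × 8.20) = 0.4868
Accumulation ratio R = 1 / (1 − e^(−kτ)) = 1 / (1 − 0.4868) = 1.949

1.95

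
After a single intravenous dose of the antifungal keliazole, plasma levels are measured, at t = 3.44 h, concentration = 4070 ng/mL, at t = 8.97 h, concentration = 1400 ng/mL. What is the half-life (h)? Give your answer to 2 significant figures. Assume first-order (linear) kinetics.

3.6 h

k = ln(C₁/C₂) / (t₂ − t₁) = ln(4070/1400) / (8.97 − 3.44)
  = 1.067 / 5.530 = 0.1929 h⁻¹
t½ = ln2 / k = 0.693147 / 0.1929 = 3.593 h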